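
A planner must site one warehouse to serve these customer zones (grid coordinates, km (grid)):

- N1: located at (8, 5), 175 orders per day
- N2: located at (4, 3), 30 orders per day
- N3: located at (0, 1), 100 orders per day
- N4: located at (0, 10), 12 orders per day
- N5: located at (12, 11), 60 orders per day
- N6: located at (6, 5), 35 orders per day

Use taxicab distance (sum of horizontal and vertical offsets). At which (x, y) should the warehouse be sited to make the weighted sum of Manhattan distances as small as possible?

(8, 5)

Manhattan distance separates: Σwᵢ(|x−xᵢ|+|y−yᵢ|) = Σwᵢ|x−xᵢ| + Σwᵢ|y−yᵢ|, so x and y are optimised independently as 1-D weighted medians.
Total weight W = 412; half = 206.
x-coordinate, sorted with cumulative weight:
  x=0 (N3, w=100) cum 100
  x=0 (N4, w=12) cum 112
  x=4 (N2, w=30) cum 142
  x=6 (N6, w=35) cum 177
  x=8 (N1, w=175) cum 352  ← median
  x=12 (N5, w=60) cum 412
⇒ x* = 8
y-coordinate, sorted with cumulative weight:
  y=1 (N3, w=100) cum 100
  y=3 (N2, w=30) cum 130
  y=5 (N1, w=175) cum 305  ← median
  y=5 (N6, w=35) cum 340
  y=10 (N4, w=12) cum 352
  y=11 (N5, w=60) cum 412
⇒ y* = 5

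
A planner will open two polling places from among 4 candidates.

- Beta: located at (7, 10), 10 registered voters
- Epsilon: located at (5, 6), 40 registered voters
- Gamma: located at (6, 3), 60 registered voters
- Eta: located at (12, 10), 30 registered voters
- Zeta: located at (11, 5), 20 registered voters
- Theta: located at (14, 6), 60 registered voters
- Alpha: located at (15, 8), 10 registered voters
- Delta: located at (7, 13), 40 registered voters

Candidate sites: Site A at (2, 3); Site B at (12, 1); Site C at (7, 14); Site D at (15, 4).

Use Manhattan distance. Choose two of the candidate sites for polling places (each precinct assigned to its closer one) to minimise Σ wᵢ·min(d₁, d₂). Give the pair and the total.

Evaluate every pair (each demand assigned to the nearer of the two):
  {Site C, Site D}: total = 1670
  {Site A, Site D}: total = 1790
  {Site B, Site C}: total = 1850
  {Site A, Site B}: total = 2090
  {Site A, Site C}: total = 2090
  {Site B, Site D}: total = 2370
Best pair: {Site C, Site D} with total 1670.

{Site C, Site D}, total 1670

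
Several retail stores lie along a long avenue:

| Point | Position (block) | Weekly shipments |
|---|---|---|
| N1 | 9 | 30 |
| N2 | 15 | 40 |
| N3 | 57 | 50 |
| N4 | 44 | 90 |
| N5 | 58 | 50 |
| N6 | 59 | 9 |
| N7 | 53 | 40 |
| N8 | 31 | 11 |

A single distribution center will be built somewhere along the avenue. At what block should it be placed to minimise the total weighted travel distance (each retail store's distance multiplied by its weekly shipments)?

For a sum of weighted absolute distances on a line, the optimum is the weighted median (not the mean). Total weight W = 320; half-weight = 160.
Sort by position and accumulate weight:
  block 9 (N1, w=30) → cum 30
  block 15 (N2, w=40) → cum 70
  block 31 (N8, w=11) → cum 81
  block 44 (N4, w=90) → cum 171  ≥ 160 → median here
  block 53 (N7, w=40) → cum 211
  block 57 (N3, w=50) → cum 261
  block 58 (N5, w=50) → cum 311
  block 59 (N6, w=9) → cum 320
Optimal location: block 44.

x = 44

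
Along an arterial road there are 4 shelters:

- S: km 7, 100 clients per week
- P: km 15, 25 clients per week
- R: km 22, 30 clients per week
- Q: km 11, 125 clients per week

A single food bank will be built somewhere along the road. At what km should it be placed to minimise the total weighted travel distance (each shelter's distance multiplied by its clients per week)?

x = 11

For a sum of weighted absolute distances on a line, the optimum is the weighted median (not the mean). Total weight W = 280; half-weight = 140.
Sort by position and accumulate weight:
  km 7 (S, w=100) → cum 100
  km 11 (Q, w=125) → cum 225  ≥ 140 → median here
  km 15 (P, w=25) → cum 250
  km 22 (R, w=30) → cum 280
Optimal location: km 11.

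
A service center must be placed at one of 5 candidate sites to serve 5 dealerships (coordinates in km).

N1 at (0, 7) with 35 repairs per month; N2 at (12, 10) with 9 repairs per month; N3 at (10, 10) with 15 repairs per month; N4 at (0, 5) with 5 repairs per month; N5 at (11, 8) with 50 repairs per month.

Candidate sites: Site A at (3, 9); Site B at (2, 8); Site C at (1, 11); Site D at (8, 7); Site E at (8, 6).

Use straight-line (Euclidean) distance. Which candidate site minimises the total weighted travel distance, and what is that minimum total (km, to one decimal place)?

Total weighted distance at each candidate:
  Site A (3, 9): total = 741.9
  Site B (2, 8): total = 761.8
  Site C (1, 11): total = 932.0
  Site D (8, 7): total = 578.4
  Site E (8, 6): total = 620.8
Minimum is at Site D with total 578.4 km.

Site D, total 578.4 km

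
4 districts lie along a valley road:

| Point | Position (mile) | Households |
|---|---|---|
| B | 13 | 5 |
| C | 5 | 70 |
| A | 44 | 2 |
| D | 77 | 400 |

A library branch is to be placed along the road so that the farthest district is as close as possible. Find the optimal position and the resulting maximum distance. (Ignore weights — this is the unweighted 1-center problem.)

location 41, max distance 36

The 1-center on a line is the midpoint of the two extreme points: leftmost at 5, rightmost at 77.
Optimal location = (5 + 77)/2 = 41; maximum distance = (77 − 5)/2 = 36.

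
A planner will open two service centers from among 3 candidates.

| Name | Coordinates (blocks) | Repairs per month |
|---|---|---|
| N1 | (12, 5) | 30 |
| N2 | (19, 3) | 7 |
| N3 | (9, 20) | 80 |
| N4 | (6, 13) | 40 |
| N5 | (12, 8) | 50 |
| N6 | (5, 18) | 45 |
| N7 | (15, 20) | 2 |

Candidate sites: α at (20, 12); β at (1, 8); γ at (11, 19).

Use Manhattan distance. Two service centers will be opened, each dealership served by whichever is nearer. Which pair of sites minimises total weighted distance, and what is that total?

{β, γ}, total 2096

Evaluate every pair (each demand assigned to the nearer of the two):
  {β, γ}: total = 2096
  {α, γ}: total = 2125
  {α, β}: total = 3616
Best pair: {β, γ} with total 2096.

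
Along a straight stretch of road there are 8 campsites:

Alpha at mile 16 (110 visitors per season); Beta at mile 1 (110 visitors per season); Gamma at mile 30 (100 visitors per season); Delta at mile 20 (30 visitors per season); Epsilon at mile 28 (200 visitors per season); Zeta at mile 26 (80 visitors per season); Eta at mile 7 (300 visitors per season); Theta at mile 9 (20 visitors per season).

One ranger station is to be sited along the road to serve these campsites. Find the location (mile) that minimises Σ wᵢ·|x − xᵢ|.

x = 16

For a sum of weighted absolute distances on a line, the optimum is the weighted median (not the mean). Total weight W = 950; half-weight = 475.
Sort by position and accumulate weight:
  mile 1 (Beta, w=110) → cum 110
  mile 7 (Eta, w=300) → cum 410
  mile 9 (Theta, w=20) → cum 430
  mile 16 (Alpha, w=110) → cum 540  ≥ 475 → median here
  mile 20 (Delta, w=30) → cum 570
  mile 26 (Zeta, w=80) → cum 650
  mile 28 (Epsilon, w=200) → cum 850
  mile 30 (Gamma, w=100) → cum 950
Optimal location: mile 16.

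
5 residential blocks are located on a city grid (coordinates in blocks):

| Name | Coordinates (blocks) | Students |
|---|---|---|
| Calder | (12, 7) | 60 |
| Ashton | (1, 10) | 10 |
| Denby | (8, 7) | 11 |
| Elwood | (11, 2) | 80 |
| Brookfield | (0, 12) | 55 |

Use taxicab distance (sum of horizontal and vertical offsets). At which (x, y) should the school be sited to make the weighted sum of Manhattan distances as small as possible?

Manhattan distance separates: Σwᵢ(|x−xᵢ|+|y−yᵢ|) = Σwᵢ|x−xᵢ| + Σwᵢ|y−yᵢ|, so x and y are optimised independently as 1-D weighted medians.
Total weight W = 216; half = 108.
x-coordinate, sorted with cumulative weight:
  x=0 (Brookfield, w=55) cum 55
  x=1 (Ashton, w=10) cum 65
  x=8 (Denby, w=11) cum 76
  x=11 (Elwood, w=80) cum 156  ← median
  x=12 (Calder, w=60) cum 216
⇒ x* = 11
y-coordinate, sorted with cumulative weight:
  y=2 (Elwood, w=80) cum 80
  y=7 (Calder, w=60) cum 140  ← median
  y=7 (Denby, w=11) cum 151
  y=10 (Ashton, w=10) cum 161
  y=12 (Brookfield, w=55) cum 216
⇒ y* = 7

(11, 7)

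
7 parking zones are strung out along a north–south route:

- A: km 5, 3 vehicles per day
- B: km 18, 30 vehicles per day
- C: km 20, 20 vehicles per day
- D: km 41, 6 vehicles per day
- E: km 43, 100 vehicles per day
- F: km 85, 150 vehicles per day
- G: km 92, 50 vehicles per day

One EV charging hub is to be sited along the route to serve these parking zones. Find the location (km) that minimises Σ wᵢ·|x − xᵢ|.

For a sum of weighted absolute distances on a line, the optimum is the weighted median (not the mean). Total weight W = 359; half-weight = 179.5.
Sort by position and accumulate weight:
  km 5 (A, w=3) → cum 3
  km 18 (B, w=30) → cum 33
  km 20 (C, w=20) → cum 53
  km 41 (D, w=6) → cum 59
  km 43 (E, w=100) → cum 159
  km 85 (F, w=150) → cum 309  ≥ 179.5 → median here
  km 92 (G, w=50) → cum 359
Optimal location: km 85.

x = 85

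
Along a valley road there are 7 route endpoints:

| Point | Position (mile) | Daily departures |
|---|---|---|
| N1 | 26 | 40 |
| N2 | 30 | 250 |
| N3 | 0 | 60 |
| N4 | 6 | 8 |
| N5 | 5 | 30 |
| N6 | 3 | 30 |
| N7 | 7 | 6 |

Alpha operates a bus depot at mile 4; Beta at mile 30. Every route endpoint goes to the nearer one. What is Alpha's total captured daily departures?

134

The indifferent point is the midpoint (4+30)/2 = 17; route endpoints left of it (closer to Alpha at 4) go to Alpha, those right go to Beta.
  N3 at 0 (w=60) → Alpha
  N6 at 3 (w=30) → Alpha
  N5 at 5 (w=30) → Alpha
  N4 at 6 (w=8) → Alpha
  N7 at 7 (w=6) → Alpha
  N1 at 26 (w=40) → Beta
  N2 at 30 (w=250) → Beta
Alpha captures 134; Beta captures 290.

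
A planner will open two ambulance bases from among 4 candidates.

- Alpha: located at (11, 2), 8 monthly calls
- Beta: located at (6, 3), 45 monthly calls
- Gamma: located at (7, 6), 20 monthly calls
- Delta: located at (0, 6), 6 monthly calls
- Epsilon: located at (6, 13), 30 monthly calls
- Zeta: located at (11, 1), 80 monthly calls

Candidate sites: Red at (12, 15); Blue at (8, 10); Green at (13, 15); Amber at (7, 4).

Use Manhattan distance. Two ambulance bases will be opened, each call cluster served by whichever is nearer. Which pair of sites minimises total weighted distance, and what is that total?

{Blue, Amber}, total 942

Evaluate every pair (each demand assigned to the nearer of the two):
  {Blue, Amber}: total = 942
  {Red, Amber}: total = 1032
  {Green, Amber}: total = 1062
  {Red, Blue}: total = 1775
  {Blue, Green}: total = 1775
  {Red, Green}: total = 2768
Best pair: {Blue, Amber} with total 942.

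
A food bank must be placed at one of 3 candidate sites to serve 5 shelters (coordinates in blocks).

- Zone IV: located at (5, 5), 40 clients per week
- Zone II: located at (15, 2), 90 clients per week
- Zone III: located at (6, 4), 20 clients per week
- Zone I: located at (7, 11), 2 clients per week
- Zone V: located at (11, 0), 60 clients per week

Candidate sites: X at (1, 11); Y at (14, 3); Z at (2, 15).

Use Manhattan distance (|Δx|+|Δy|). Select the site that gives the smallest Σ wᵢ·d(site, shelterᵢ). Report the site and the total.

Total weighted distance at each candidate:
  X (1, 11): total = 3982
  Y (14, 3): total = 1190
  Z (2, 15): total = 4618
Minimum is at Y with total 1190 blocks.

Y, total 1190 blocks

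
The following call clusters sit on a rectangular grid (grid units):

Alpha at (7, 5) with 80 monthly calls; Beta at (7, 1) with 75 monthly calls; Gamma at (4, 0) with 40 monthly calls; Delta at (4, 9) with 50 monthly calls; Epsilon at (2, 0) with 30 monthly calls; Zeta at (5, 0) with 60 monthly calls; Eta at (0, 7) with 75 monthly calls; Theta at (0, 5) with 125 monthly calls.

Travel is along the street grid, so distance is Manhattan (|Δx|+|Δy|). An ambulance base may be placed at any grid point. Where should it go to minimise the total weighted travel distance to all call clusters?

(4, 5)

Manhattan distance separates: Σwᵢ(|x−xᵢ|+|y−yᵢ|) = Σwᵢ|x−xᵢ| + Σwᵢ|y−yᵢ|, so x and y are optimised independently as 1-D weighted medians.
Total weight W = 535; half = 267.5.
x-coordinate, sorted with cumulative weight:
  x=0 (Eta, w=75) cum 75
  x=0 (Theta, w=125) cum 200
  x=2 (Epsilon, w=30) cum 230
  x=4 (Gamma, w=40) cum 270  ← median
  x=4 (Delta, w=50) cum 320
  x=5 (Zeta, w=60) cum 380
  x=7 (Alpha, w=80) cum 460
  x=7 (Beta, w=75) cum 535
⇒ x* = 4
y-coordinate, sorted with cumulative weight:
  y=0 (Gamma, w=40) cum 40
  y=0 (Epsilon, w=30) cum 70
  y=0 (Zeta, w=60) cum 130
  y=1 (Beta, w=75) cum 205
  y=5 (Alpha, w=80) cum 285  ← median
  y=5 (Theta, w=125) cum 410
  y=7 (Eta, w=75) cum 485
  y=9 (Delta, w=50) cum 535
⇒ y* = 5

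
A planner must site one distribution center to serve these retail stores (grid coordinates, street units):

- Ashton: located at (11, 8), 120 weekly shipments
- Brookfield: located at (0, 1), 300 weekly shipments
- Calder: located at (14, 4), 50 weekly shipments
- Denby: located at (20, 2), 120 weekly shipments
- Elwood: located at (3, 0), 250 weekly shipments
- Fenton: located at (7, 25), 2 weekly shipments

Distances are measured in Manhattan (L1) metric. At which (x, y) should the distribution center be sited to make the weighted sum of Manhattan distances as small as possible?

Manhattan distance separates: Σwᵢ(|x−xᵢ|+|y−yᵢ|) = Σwᵢ|x−xᵢ| + Σwᵢ|y−yᵢ|, so x and y are optimised independently as 1-D weighted medians.
Total weight W = 842; half = 421.
x-coordinate, sorted with cumulative weight:
  x=0 (Brookfield, w=300) cum 300
  x=3 (Elwood, w=250) cum 550  ← median
  x=7 (Fenton, w=2) cum 552
  x=11 (Ashton, w=120) cum 672
  x=14 (Calder, w=50) cum 722
  x=20 (Denby, w=120) cum 842
⇒ x* = 3
y-coordinate, sorted with cumulative weight:
  y=0 (Elwood, w=250) cum 250
  y=1 (Brookfield, w=300) cum 550  ← median
  y=2 (Denby, w=120) cum 670
  y=4 (Calder, w=50) cum 720
  y=8 (Ashton, w=120) cum 840
  y=25 (Fenton, w=2) cum 842
⇒ y* = 1

(3, 1)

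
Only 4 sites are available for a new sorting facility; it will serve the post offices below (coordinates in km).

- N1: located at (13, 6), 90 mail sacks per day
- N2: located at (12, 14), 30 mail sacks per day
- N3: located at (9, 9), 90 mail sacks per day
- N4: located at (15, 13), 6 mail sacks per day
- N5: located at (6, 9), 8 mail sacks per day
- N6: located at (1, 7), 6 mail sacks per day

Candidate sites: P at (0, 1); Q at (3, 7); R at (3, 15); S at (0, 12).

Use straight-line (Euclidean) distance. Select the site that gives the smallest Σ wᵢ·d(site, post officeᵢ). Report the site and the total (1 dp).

Total weighted distance at each candidate:
  P (0, 1): total = 3099.8
  Q (3, 7): total = 1937.1
  R (3, 15): total = 2422.3
  S (0, 12): total = 2681.8
Minimum is at Q with total 1937.1 km.

Q, total 1937.1 km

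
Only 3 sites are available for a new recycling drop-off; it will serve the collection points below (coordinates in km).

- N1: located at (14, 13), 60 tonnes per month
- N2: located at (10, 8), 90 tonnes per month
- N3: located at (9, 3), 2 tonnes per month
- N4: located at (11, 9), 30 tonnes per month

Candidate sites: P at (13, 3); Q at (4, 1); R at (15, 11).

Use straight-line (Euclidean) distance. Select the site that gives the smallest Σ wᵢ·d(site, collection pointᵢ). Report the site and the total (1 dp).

Total weighted distance at each candidate:
  P (13, 3): total = 1325.5
  Q (4, 1): total = 2096.7
  R (15, 11): total = 813.1
Minimum is at R with total 813.1 km.

R, total 813.1 km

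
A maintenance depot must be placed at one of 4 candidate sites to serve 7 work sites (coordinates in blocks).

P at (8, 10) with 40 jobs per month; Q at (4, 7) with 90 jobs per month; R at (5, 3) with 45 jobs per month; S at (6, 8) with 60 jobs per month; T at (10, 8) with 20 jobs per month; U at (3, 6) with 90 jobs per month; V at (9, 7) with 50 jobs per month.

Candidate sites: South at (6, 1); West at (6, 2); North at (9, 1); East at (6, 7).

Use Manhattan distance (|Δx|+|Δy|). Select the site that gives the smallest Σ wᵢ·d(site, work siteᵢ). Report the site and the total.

East, total 1275 blocks

Total weighted distance at each candidate:
  South (6, 1): total = 3105
  West (6, 2): total = 2710
  North (9, 1): total = 3710
  East (6, 7): total = 1275
Minimum is at East with total 1275 blocks.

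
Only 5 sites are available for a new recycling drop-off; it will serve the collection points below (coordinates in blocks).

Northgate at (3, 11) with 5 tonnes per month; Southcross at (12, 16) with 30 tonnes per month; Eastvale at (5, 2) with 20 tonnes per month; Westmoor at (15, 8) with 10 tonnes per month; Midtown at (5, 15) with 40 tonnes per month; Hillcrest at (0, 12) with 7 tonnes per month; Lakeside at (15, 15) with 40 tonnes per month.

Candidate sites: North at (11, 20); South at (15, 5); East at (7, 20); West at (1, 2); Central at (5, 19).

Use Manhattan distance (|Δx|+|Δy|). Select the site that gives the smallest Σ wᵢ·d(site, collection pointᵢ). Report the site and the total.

Central, total 1704 blocks

Total weighted distance at each candidate:
  North (11, 20): total = 1808
  South (15, 5): total = 2154
  East (7, 20): total = 1840
  West (1, 2): total = 2922
  Central (5, 19): total = 1704
Minimum is at Central with total 1704 blocks.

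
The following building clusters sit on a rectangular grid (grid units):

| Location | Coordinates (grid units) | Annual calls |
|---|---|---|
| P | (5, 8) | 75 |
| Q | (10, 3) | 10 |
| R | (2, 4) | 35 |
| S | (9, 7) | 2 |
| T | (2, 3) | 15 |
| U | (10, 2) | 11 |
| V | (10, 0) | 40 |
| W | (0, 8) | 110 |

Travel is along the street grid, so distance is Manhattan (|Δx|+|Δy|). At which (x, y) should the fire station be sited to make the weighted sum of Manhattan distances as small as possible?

(2, 8)

Manhattan distance separates: Σwᵢ(|x−xᵢ|+|y−yᵢ|) = Σwᵢ|x−xᵢ| + Σwᵢ|y−yᵢ|, so x and y are optimised independently as 1-D weighted medians.
Total weight W = 298; half = 149.
x-coordinate, sorted with cumulative weight:
  x=0 (W, w=110) cum 110
  x=2 (R, w=35) cum 145
  x=2 (T, w=15) cum 160  ← median
  x=5 (P, w=75) cum 235
  x=9 (S, w=2) cum 237
  x=10 (Q, w=10) cum 247
  x=10 (U, w=11) cum 258
  x=10 (V, w=40) cum 298
⇒ x* = 2
y-coordinate, sorted with cumulative weight:
  y=0 (V, w=40) cum 40
  y=2 (U, w=11) cum 51
  y=3 (Q, w=10) cum 61
  y=3 (T, w=15) cum 76
  y=4 (R, w=35) cum 111
  y=7 (S, w=2) cum 113
  y=8 (P, w=75) cum 188  ← median
  y=8 (W, w=110) cum 298
⇒ y* = 8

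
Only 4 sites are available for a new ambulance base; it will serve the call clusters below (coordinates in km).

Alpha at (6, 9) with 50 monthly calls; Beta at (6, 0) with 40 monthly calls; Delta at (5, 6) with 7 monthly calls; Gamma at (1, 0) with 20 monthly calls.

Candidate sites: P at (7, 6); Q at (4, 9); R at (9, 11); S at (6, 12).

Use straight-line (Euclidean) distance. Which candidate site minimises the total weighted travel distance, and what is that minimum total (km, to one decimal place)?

P, total 585.1 km

Total weighted distance at each candidate:
  P (7, 6): total = 585.1
  Q (4, 9): total = 680.7
  R (9, 11): total = 953.2
  S (6, 12): total = 932.6
Minimum is at P with total 585.1 km.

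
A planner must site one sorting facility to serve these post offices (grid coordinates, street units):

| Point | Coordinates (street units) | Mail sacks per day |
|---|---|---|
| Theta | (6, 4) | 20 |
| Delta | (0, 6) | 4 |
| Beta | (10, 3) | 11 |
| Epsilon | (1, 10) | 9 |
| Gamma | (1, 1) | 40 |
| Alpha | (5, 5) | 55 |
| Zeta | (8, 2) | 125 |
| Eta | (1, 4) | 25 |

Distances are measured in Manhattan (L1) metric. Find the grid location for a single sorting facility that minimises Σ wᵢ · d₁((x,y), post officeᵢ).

(6, 2)

Manhattan distance separates: Σwᵢ(|x−xᵢ|+|y−yᵢ|) = Σwᵢ|x−xᵢ| + Σwᵢ|y−yᵢ|, so x and y are optimised independently as 1-D weighted medians.
Total weight W = 289; half = 144.5.
x-coordinate, sorted with cumulative weight:
  x=0 (Delta, w=4) cum 4
  x=1 (Epsilon, w=9) cum 13
  x=1 (Gamma, w=40) cum 53
  x=1 (Eta, w=25) cum 78
  x=5 (Alpha, w=55) cum 133
  x=6 (Theta, w=20) cum 153  ← median
  x=8 (Zeta, w=125) cum 278
  x=10 (Beta, w=11) cum 289
⇒ x* = 6
y-coordinate, sorted with cumulative weight:
  y=1 (Gamma, w=40) cum 40
  y=2 (Zeta, w=125) cum 165  ← median
  y=3 (Beta, w=11) cum 176
  y=4 (Theta, w=20) cum 196
  y=4 (Eta, w=25) cum 221
  y=5 (Alpha, w=55) cum 276
  y=6 (Delta, w=4) cum 280
  y=10 (Epsilon, w=9) cum 289
⇒ y* = 2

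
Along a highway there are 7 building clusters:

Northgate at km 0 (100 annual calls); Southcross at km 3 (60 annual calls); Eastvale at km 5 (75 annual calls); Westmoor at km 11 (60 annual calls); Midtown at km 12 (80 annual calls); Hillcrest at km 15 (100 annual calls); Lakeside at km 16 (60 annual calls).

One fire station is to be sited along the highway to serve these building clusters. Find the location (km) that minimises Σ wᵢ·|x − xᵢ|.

For a sum of weighted absolute distances on a line, the optimum is the weighted median (not the mean). Total weight W = 535; half-weight = 267.5.
Sort by position and accumulate weight:
  km 0 (Northgate, w=100) → cum 100
  km 3 (Southcross, w=60) → cum 160
  km 5 (Eastvale, w=75) → cum 235
  km 11 (Westmoor, w=60) → cum 295  ≥ 267.5 → median here
  km 12 (Midtown, w=80) → cum 375
  km 15 (Hillcrest, w=100) → cum 475
  km 16 (Lakeside, w=60) → cum 535
Optimal location: km 11.

x = 11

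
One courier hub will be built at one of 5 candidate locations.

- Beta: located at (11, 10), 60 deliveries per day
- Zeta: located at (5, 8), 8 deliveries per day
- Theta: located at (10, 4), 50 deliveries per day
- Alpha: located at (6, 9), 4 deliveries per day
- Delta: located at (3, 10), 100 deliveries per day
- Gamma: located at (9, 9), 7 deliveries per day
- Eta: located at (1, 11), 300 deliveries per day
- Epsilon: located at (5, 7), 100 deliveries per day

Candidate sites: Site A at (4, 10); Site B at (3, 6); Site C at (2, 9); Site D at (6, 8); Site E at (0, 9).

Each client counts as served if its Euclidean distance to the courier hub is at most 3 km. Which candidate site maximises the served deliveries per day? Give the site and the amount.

Coverage radius r = 3 km; a point is covered iff (Δx)²+(Δy)² ≤ 3² = 9.
  Site A (4, 10): covers {Zeta, Alpha, Delta} → 112
  Site B (3, 6): covers {Zeta, Epsilon} → 108
  Site C (2, 9): covers {Delta, Eta} → 400
  Site D (6, 8): covers {Zeta, Alpha, Epsilon} → 112
  Site E (0, 9): covers {Eta} → 300
Maximum coverage at Site C: 400 deliveries per day.

Site C, covering 400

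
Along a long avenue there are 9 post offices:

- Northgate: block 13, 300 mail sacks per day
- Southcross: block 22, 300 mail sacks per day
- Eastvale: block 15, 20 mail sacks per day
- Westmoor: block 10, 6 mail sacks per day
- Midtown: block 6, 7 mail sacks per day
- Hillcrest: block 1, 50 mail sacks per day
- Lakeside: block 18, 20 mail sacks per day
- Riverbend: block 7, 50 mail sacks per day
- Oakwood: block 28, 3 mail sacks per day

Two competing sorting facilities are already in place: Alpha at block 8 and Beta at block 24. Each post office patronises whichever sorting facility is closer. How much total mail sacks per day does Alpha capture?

The indifferent point is the midpoint (8+24)/2 = 16; post offices left of it (closer to Alpha at 8) go to Alpha, those right go to Beta.
  Hillcrest at 1 (w=50) → Alpha
  Midtown at 6 (w=7) → Alpha
  Riverbend at 7 (w=50) → Alpha
  Westmoor at 10 (w=6) → Alpha
  Northgate at 13 (w=300) → Alpha
  Eastvale at 15 (w=20) → Alpha
  Lakeside at 18 (w=20) → Beta
  Southcross at 22 (w=300) → Beta
  Oakwood at 28 (w=3) → Beta
Alpha captures 433; Beta captures 323.

433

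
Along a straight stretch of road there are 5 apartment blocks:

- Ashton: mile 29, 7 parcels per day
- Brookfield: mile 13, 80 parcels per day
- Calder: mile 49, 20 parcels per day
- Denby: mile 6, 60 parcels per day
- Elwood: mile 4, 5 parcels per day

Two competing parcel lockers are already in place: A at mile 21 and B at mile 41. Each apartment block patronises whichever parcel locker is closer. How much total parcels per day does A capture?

152

The indifferent point is the midpoint (21+41)/2 = 31; apartment blocks left of it (closer to A at 21) go to A, those right go to B.
  Elwood at 4 (w=5) → A
  Denby at 6 (w=60) → A
  Brookfield at 13 (w=80) → A
  Ashton at 29 (w=7) → A
  Calder at 49 (w=20) → B
A captures 152; B captures 20.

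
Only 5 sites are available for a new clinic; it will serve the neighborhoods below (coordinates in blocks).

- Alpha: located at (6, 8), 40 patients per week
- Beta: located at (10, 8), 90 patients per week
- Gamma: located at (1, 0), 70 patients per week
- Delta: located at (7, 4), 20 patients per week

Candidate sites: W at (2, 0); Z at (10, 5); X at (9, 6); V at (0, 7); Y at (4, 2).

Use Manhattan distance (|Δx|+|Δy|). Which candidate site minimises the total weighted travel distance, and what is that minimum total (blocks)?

X, total 1530 blocks

Total weighted distance at each candidate:
  W (2, 0): total = 2170
  Z (10, 5): total = 1610
  X (9, 6): total = 1530
  V (0, 7): total = 2030
  Y (4, 2): total = 1850
Minimum is at X with total 1530 blocks.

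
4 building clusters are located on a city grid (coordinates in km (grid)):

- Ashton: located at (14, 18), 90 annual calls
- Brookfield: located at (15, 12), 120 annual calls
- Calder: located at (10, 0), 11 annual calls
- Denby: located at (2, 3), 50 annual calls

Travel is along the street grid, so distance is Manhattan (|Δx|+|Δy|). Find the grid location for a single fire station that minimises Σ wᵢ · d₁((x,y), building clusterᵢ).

Manhattan distance separates: Σwᵢ(|x−xᵢ|+|y−yᵢ|) = Σwᵢ|x−xᵢ| + Σwᵢ|y−yᵢ|, so x and y are optimised independently as 1-D weighted medians.
Total weight W = 271; half = 135.5.
x-coordinate, sorted with cumulative weight:
  x=2 (Denby, w=50) cum 50
  x=10 (Calder, w=11) cum 61
  x=14 (Ashton, w=90) cum 151  ← median
  x=15 (Brookfield, w=120) cum 271
⇒ x* = 14
y-coordinate, sorted with cumulative weight:
  y=0 (Calder, w=11) cum 11
  y=3 (Denby, w=50) cum 61
  y=12 (Brookfield, w=120) cum 181  ← median
  y=18 (Ashton, w=90) cum 271
⇒ y* = 12

(14, 12)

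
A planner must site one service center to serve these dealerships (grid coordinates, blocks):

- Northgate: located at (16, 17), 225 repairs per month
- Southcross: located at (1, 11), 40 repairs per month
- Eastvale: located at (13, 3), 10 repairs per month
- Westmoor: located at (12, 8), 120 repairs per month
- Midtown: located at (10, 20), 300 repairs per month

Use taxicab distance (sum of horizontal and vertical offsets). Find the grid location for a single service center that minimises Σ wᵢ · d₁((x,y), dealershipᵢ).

Manhattan distance separates: Σwᵢ(|x−xᵢ|+|y−yᵢ|) = Σwᵢ|x−xᵢ| + Σwᵢ|y−yᵢ|, so x and y are optimised independently as 1-D weighted medians.
Total weight W = 695; half = 347.5.
x-coordinate, sorted with cumulative weight:
  x=1 (Southcross, w=40) cum 40
  x=10 (Midtown, w=300) cum 340
  x=12 (Westmoor, w=120) cum 460  ← median
  x=13 (Eastvale, w=10) cum 470
  x=16 (Northgate, w=225) cum 695
⇒ x* = 12
y-coordinate, sorted with cumulative weight:
  y=3 (Eastvale, w=10) cum 10
  y=8 (Westmoor, w=120) cum 130
  y=11 (Southcross, w=40) cum 170
  y=17 (Northgate, w=225) cum 395  ← median
  y=20 (Midtown, w=300) cum 695
⇒ y* = 17

(12, 17)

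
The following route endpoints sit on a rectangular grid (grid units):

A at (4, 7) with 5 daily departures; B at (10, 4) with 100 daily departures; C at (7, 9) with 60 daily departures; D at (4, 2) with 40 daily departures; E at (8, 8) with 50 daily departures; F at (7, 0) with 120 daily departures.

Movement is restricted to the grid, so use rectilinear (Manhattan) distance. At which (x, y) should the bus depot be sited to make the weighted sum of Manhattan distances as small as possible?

Manhattan distance separates: Σwᵢ(|x−xᵢ|+|y−yᵢ|) = Σwᵢ|x−xᵢ| + Σwᵢ|y−yᵢ|, so x and y are optimised independently as 1-D weighted medians.
Total weight W = 375; half = 187.5.
x-coordinate, sorted with cumulative weight:
  x=4 (A, w=5) cum 5
  x=4 (D, w=40) cum 45
  x=7 (C, w=60) cum 105
  x=7 (F, w=120) cum 225  ← median
  x=8 (E, w=50) cum 275
  x=10 (B, w=100) cum 375
⇒ x* = 7
y-coordinate, sorted with cumulative weight:
  y=0 (F, w=120) cum 120
  y=2 (D, w=40) cum 160
  y=4 (B, w=100) cum 260  ← median
  y=7 (A, w=5) cum 265
  y=8 (E, w=50) cum 315
  y=9 (C, w=60) cum 375
⇒ y* = 4

(7, 4)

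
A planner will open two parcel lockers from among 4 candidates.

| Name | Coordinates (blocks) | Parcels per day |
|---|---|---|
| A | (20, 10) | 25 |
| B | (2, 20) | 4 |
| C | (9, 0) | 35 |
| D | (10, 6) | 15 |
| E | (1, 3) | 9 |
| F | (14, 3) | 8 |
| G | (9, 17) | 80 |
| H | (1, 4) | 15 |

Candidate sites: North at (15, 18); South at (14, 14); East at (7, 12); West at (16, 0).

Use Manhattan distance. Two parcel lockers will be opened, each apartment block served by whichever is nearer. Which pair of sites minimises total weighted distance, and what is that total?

{East, West}, total 1727

Evaluate every pair (each demand assigned to the nearer of the two):
  {East, West}: total = 1727
  {North, West}: total = 1857
  {South, West}: total = 1874
  {South, East}: total = 1920
  {North, East}: total = 2035
  {North, South}: total = 2364
Best pair: {East, West} with total 1727.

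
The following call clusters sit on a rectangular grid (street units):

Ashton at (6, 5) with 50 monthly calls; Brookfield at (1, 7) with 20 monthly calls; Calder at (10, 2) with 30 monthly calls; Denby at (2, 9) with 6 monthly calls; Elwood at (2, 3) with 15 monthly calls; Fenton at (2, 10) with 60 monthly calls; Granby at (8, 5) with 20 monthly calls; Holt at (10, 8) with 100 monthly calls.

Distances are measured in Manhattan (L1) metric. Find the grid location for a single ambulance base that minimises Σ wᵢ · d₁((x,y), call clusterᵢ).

(6, 8)

Manhattan distance separates: Σwᵢ(|x−xᵢ|+|y−yᵢ|) = Σwᵢ|x−xᵢ| + Σwᵢ|y−yᵢ|, so x and y are optimised independently as 1-D weighted medians.
Total weight W = 301; half = 150.5.
x-coordinate, sorted with cumulative weight:
  x=1 (Brookfield, w=20) cum 20
  x=2 (Denby, w=6) cum 26
  x=2 (Elwood, w=15) cum 41
  x=2 (Fenton, w=60) cum 101
  x=6 (Ashton, w=50) cum 151  ← median
  x=8 (Granby, w=20) cum 171
  x=10 (Calder, w=30) cum 201
  x=10 (Holt, w=100) cum 301
⇒ x* = 6
y-coordinate, sorted with cumulative weight:
  y=2 (Calder, w=30) cum 30
  y=3 (Elwood, w=15) cum 45
  y=5 (Ashton, w=50) cum 95
  y=5 (Granby, w=20) cum 115
  y=7 (Brookfield, w=20) cum 135
  y=8 (Holt, w=100) cum 235  ← median
  y=9 (Denby, w=6) cum 241
  y=10 (Fenton, w=60) cum 301
⇒ y* = 8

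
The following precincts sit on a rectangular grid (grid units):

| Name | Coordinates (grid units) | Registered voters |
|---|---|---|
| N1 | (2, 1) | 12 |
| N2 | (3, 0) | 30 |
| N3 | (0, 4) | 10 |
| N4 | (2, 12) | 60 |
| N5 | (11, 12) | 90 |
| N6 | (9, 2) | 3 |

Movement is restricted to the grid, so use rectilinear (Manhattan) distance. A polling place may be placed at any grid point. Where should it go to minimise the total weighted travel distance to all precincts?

Manhattan distance separates: Σwᵢ(|x−xᵢ|+|y−yᵢ|) = Σwᵢ|x−xᵢ| + Σwᵢ|y−yᵢ|, so x and y are optimised independently as 1-D weighted medians.
Total weight W = 205; half = 102.5.
x-coordinate, sorted with cumulative weight:
  x=0 (N3, w=10) cum 10
  x=2 (N1, w=12) cum 22
  x=2 (N4, w=60) cum 82
  x=3 (N2, w=30) cum 112  ← median
  x=9 (N6, w=3) cum 115
  x=11 (N5, w=90) cum 205
⇒ x* = 3
y-coordinate, sorted with cumulative weight:
  y=0 (N2, w=30) cum 30
  y=1 (N1, w=12) cum 42
  y=2 (N6, w=3) cum 45
  y=4 (N3, w=10) cum 55
  y=12 (N4, w=60) cum 115  ← median
  y=12 (N5, w=90) cum 205
⇒ y* = 12

(3, 12)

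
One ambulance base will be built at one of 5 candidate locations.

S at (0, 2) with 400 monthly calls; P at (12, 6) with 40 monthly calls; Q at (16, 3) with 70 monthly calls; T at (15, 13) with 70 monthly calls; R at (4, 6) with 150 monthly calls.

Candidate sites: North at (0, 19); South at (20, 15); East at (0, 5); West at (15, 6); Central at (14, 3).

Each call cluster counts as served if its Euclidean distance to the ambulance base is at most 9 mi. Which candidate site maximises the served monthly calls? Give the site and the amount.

Coverage radius r = 9 mi; a point is covered iff (Δx)²+(Δy)² ≤ 9² = 81.
  North (0, 19): covers {none} → 0
  South (20, 15): covers {T} → 70
  East (0, 5): covers {S, R} → 550
  West (15, 6): covers {P, Q, T} → 180
  Central (14, 3): covers {P, Q} → 110
Maximum coverage at East: 550 monthly calls.

East, covering 550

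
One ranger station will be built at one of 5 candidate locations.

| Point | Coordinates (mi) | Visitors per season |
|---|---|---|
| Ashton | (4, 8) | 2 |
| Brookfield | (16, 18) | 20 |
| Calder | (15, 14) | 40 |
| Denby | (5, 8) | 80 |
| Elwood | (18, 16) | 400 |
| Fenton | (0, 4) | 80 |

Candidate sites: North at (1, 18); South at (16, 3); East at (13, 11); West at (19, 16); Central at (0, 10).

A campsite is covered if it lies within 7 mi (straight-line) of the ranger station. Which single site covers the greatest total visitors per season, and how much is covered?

Coverage radius r = 7 mi; a point is covered iff (Δx)²+(Δy)² ≤ 7² = 49.
  North (1, 18): covers {none} → 0
  South (16, 3): covers {none} → 0
  East (13, 11): covers {Calder} → 40
  West (19, 16): covers {Brookfield, Calder, Elwood} → 460
  Central (0, 10): covers {Ashton, Denby, Fenton} → 162
Maximum coverage at West: 460 visitors per season.

West, covering 460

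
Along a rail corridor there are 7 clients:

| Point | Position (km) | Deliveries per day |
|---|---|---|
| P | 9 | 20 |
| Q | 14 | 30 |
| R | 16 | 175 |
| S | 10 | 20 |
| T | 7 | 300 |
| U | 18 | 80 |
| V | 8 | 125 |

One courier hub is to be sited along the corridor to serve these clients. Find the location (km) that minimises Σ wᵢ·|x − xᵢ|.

For a sum of weighted absolute distances on a line, the optimum is the weighted median (not the mean). Total weight W = 750; half-weight = 375.
Sort by position and accumulate weight:
  km 7 (T, w=300) → cum 300
  km 8 (V, w=125) → cum 425  ≥ 375 → median here
  km 9 (P, w=20) → cum 445
  km 10 (S, w=20) → cum 465
  km 14 (Q, w=30) → cum 495
  km 16 (R, w=175) → cum 670
  km 18 (U, w=80) → cum 750
Optimal location: km 8.

x = 8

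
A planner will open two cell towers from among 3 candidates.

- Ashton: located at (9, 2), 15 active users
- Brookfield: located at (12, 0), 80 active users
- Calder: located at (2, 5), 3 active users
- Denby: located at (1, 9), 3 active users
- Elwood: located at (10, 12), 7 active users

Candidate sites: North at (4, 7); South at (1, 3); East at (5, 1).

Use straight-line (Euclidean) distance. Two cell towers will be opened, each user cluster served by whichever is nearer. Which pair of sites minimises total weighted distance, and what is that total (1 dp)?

{North, East}, total 701.5

Evaluate every pair (each demand assigned to the nearer of the two):
  {North, East}: total = 701.5
  {South, East}: total = 736.8
  {North, South}: total = 1028.7
Best pair: {North, East} with total 701.5.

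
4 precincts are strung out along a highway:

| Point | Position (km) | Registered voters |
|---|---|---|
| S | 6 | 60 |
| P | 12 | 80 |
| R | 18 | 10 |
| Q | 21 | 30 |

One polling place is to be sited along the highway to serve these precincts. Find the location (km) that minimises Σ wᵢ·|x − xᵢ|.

x = 12

For a sum of weighted absolute distances on a line, the optimum is the weighted median (not the mean). Total weight W = 180; half-weight = 90.
Sort by position and accumulate weight:
  km 6 (S, w=60) → cum 60
  km 12 (P, w=80) → cum 140  ≥ 90 → median here
  km 18 (R, w=10) → cum 150
  km 21 (Q, w=30) → cum 180
Optimal location: km 12.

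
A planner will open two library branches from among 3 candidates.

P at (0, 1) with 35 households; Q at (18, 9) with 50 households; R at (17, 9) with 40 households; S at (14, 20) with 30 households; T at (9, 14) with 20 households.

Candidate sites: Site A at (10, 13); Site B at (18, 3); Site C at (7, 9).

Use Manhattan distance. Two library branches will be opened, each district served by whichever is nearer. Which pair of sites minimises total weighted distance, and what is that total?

Evaluate every pair (each demand assigned to the nearer of the two):
  {Site A, Site B}: total = 1650
  {Site B, Site C}: total = 1785
  {Site A, Site C}: total = 1845
Best pair: {Site A, Site B} with total 1650.

{Site A, Site B}, total 1650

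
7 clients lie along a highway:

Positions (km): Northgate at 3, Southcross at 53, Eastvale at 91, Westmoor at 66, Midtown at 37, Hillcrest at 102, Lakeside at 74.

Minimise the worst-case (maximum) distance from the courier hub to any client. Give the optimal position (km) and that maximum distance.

location 52.5, max distance 49.5

The 1-center on a line is the midpoint of the two extreme points: leftmost at 3, rightmost at 102.
Optimal location = (3 + 102)/2 = 52.5; maximum distance = (102 − 3)/2 = 49.5.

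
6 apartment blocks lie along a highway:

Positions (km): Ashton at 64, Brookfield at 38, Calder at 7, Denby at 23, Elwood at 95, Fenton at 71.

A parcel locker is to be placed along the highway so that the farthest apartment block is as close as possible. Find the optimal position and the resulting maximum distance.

location 51, max distance 44

The 1-center on a line is the midpoint of the two extreme points: leftmost at 7, rightmost at 95.
Optimal location = (7 + 95)/2 = 51; maximum distance = (95 − 7)/2 = 44.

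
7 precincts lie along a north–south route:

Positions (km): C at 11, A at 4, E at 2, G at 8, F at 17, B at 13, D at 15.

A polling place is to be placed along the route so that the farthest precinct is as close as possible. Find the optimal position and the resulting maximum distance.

The 1-center on a line is the midpoint of the two extreme points: leftmost at 2, rightmost at 17.
Optimal location = (2 + 17)/2 = 9.5; maximum distance = (17 − 2)/2 = 7.5.

location 9.5, max distance 7.5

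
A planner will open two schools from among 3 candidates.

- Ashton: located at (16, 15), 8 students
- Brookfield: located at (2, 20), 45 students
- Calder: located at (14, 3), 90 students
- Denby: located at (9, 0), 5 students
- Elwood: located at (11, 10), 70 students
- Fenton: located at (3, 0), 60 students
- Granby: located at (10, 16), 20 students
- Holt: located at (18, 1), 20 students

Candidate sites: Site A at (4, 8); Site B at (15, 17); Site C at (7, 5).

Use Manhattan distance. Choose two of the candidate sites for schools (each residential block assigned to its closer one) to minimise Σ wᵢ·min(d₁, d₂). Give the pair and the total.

{Site B, Site C}, total 3179

Evaluate every pair (each demand assigned to the nearer of the two):
  {Site B, Site C}: total = 3179
  {Site A, Site C}: total = 3377
  {Site A, Site B}: total = 3739
Best pair: {Site B, Site C} with total 3179.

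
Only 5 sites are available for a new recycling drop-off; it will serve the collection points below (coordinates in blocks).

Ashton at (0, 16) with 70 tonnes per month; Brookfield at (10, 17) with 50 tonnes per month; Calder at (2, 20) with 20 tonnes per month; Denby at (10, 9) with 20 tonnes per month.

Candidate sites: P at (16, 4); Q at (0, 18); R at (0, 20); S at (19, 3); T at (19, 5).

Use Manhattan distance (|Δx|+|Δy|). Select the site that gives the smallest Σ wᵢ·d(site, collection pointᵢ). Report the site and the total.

Q, total 1150 blocks

Total weighted distance at each candidate:
  P (16, 4): total = 3730
  Q (0, 18): total = 1150
  R (0, 20): total = 1390
  S (19, 3): total = 4370
  T (19, 5): total = 4050
Minimum is at Q with total 1150 blocks.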